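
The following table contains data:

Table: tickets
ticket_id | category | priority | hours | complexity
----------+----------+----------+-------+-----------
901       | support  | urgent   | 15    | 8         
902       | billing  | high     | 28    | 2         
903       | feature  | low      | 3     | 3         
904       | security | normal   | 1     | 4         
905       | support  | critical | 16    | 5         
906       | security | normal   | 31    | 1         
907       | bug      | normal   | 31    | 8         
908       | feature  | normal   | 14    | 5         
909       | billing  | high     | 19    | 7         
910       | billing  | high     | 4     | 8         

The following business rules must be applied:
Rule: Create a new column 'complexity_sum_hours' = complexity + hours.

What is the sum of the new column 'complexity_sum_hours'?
213

Step 1: For each record, compute complexity + hours
Example calculations:
  8 + 15 = 23
  2 + 28 = 30
  3 + 3 = 6
  ...
Step 2: Sum all derived values
Step 3: Total = 213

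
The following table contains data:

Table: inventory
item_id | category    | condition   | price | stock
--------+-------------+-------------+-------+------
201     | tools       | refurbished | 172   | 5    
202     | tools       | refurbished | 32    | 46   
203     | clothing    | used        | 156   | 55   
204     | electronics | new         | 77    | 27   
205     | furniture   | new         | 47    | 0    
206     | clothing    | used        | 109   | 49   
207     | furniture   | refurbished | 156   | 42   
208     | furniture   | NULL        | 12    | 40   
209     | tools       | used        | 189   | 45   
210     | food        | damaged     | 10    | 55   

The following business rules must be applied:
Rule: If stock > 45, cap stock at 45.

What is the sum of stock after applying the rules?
339

Step 1: 4 records have stock > 45
Step 2: These records originally summed to 205
Step 3: After capping: 4 × 45 = 180
Step 4: Unaffected records sum: 159
Step 5: Final sum = 180 + 159 = 339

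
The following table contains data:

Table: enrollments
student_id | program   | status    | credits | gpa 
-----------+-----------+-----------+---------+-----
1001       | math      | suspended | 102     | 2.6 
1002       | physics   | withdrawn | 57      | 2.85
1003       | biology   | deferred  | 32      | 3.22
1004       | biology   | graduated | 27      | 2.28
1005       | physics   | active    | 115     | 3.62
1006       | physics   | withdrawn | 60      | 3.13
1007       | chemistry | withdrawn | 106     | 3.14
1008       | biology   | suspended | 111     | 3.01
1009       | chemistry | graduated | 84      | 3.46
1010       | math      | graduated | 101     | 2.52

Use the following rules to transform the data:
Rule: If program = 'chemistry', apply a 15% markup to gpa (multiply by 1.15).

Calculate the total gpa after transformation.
30.82

Step 1: Records with program = 'chemistry' have total gpa = 6.6
Step 2: Apply multiplier: 6.6 × 1.15 = 7.59
Step 3: Other records total: 23.23
Step 4: Final sum = 7.59 + 23.23 = 30.82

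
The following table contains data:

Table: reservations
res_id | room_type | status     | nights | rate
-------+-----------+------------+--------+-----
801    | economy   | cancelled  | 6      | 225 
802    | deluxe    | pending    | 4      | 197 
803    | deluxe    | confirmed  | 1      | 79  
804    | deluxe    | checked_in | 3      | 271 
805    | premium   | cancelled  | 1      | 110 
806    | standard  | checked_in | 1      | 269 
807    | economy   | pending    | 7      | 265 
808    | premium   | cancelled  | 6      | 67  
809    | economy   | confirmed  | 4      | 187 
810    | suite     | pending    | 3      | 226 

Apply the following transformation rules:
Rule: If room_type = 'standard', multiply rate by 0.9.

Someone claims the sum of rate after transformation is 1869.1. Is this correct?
Yes, the result is correct.

Step 1: Calculate the correct sum after transformation
Step 2: Apply multiplier 0.9 to records where room_type = 'standard'
Step 3: Correct result = 1869.1
Step 4: Claimed result = 1869.1
Step 5: 1869.1 = 1869.1 ✓
Conclusion: The claimed result is correct.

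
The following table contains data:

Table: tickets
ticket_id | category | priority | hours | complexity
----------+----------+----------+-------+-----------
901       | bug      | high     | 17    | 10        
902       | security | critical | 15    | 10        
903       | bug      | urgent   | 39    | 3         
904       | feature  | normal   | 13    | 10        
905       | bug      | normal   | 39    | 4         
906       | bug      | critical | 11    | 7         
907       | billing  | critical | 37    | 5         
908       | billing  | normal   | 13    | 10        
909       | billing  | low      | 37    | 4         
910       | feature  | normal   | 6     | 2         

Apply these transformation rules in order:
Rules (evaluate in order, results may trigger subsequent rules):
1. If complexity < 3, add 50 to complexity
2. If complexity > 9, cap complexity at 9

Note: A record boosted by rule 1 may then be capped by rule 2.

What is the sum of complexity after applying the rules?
68

Step 1: Apply rule 1 to records with complexity < 3
  - 1 records get bonus of 50
  - Of these, 1 records then exceed 9 and get capped
Step 2: Apply rule 2 to records with complexity > 9
  - 4 records (original) are capped
Step 3: Calculate final sum = 68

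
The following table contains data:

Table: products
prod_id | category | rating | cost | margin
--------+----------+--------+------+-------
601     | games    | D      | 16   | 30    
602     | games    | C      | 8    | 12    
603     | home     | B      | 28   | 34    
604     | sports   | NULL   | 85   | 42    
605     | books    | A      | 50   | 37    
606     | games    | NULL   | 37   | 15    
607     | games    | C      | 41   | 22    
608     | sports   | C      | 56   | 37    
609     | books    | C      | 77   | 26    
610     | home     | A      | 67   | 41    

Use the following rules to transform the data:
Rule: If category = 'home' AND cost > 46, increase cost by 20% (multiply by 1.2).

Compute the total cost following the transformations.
478.4

Step 1: Find records where category = 'home' AND cost > 46
Step 2: 1 records match, summing to 67
Step 3: After multiplier: 67 × 1.2 = 80.4
Step 4: Unaffected records sum: 398
Step 5: Final sum = 80.4 + 398 = 478.4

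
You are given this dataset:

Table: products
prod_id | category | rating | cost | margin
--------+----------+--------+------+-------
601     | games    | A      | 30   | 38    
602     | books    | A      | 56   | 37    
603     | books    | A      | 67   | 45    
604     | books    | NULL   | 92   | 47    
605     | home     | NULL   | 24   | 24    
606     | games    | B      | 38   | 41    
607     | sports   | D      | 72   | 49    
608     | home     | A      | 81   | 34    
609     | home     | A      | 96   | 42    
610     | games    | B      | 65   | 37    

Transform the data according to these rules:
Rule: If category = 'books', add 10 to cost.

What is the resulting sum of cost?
651

Step 1: Count records where category = 'books': 3
Step 2: Total bonus added: 3 × 10 = 30
Step 3: Original sum of cost: 621
Step 4: Final sum = 621 + 30 = 651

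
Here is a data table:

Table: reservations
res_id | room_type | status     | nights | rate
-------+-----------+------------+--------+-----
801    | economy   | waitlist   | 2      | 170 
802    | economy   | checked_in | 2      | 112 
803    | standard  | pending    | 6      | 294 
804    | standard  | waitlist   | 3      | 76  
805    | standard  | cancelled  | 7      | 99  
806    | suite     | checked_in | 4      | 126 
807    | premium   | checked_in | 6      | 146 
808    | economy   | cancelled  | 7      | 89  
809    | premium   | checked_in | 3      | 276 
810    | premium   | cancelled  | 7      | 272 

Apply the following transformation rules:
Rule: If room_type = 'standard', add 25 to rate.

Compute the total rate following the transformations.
1735

Step 1: Count records where room_type = 'standard': 3
Step 2: Total bonus added: 3 × 25 = 75
Step 3: Original sum of rate: 1660
Step 4: Final sum = 1660 + 75 = 1735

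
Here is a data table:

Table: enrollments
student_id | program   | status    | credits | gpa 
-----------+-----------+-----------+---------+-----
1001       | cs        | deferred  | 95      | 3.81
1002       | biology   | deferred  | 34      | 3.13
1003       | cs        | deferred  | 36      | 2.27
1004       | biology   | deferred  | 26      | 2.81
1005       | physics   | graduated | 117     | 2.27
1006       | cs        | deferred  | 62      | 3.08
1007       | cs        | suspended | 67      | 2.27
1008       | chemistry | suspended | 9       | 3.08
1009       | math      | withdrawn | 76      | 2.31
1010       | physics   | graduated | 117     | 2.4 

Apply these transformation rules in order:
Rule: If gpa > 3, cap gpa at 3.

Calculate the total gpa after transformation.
26.33

Step 1: 4 records have gpa > 3
Step 2: These records originally summed to 13.1
Step 3: After capping: 4 × 3 = 12
Step 4: Unaffected records sum: 14.33
Step 5: Final sum = 12 + 14.33 = 26.33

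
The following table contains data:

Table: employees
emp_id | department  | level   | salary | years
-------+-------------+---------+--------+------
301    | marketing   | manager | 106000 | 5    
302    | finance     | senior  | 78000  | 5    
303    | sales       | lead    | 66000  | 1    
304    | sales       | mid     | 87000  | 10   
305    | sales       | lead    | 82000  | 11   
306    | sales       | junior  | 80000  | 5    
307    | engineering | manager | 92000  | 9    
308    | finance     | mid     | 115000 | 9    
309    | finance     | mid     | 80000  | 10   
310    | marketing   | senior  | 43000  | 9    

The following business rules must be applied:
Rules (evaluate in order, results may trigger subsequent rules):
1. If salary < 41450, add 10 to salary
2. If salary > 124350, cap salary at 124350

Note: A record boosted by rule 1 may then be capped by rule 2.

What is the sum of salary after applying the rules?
829000

Step 1: Apply rule 1 to records with salary < 41450
  - 0 records get bonus of 10
  - Of these, 0 records then exceed 124350 and get capped
Step 2: Apply rule 2 to records with salary > 124350
  - 0 records (original) are capped
Step 3: Calculate final sum = 829000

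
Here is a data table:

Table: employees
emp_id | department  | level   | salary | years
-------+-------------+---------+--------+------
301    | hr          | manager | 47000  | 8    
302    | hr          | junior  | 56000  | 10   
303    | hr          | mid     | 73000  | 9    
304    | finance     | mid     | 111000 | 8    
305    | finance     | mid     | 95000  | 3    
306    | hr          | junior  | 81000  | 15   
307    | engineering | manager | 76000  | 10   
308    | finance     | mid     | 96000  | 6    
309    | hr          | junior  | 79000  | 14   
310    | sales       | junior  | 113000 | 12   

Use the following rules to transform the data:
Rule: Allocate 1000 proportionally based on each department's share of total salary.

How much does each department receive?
engineering: 91.9, finance: 365.18, hr: 406.29, sales: 136.64

Step 1: Calculate total salary = 827000
Step 2: Calculate each department's proportion:
  engineering: 76000/827000 = 9.19% → 91.9
  finance: 302000/827000 = 36.52% → 365.18
  hr: 336000/827000 = 40.63% → 406.29
  sales: 113000/827000 = 13.66% → 136.64
Step 3: Verify: sum of allocations ≈ 1000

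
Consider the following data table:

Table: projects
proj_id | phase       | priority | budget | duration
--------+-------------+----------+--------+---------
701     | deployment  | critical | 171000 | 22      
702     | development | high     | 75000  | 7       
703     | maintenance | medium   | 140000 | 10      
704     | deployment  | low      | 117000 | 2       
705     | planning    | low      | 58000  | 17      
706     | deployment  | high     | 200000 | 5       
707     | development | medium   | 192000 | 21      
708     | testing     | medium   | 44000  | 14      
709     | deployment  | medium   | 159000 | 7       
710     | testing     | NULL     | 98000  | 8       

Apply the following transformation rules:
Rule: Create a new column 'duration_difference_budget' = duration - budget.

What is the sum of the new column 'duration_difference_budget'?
-1253887

Step 1: For each record, compute duration - budget
Example calculations:
  22 - 171000 = -170978
  7 - 75000 = -74993
  10 - 140000 = -139990
  ...
Step 2: Sum all derived values
Step 3: Total = -1253887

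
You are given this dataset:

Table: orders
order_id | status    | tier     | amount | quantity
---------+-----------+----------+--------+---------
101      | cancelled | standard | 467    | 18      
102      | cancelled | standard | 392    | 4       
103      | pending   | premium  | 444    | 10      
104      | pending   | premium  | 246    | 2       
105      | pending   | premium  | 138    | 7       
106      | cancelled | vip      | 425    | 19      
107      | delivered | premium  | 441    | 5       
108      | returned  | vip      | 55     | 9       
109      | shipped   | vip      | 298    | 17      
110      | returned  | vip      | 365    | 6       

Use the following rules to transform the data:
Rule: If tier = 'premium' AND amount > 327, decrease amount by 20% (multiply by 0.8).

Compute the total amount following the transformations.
3094.0

Step 1: Find records where tier = 'premium' AND amount > 327
Step 2: 2 records match, summing to 885
Step 3: After multiplier: 885 × 0.8 = 708.0
Step 4: Unaffected records sum: 2386
Step 5: Final sum = 708.0 + 2386 = 3094.0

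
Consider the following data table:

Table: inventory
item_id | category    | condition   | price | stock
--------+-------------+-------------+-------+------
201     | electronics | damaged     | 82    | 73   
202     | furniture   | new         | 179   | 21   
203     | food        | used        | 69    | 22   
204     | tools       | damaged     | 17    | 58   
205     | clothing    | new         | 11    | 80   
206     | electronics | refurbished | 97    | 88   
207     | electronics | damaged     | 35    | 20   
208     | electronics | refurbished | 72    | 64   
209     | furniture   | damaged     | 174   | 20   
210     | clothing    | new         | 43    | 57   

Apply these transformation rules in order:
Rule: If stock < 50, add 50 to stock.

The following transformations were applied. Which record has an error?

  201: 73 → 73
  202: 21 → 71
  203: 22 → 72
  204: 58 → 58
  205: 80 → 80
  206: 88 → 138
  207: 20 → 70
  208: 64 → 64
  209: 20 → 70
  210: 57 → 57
Record 206 has an error. The correct transformed value should be 88, not 138.

Step 1: Check each record against the rule
Step 2: Record 206 has stock = 88
Step 3: Since 88 >= 50, the bonus should not have been applied
Step 4: Correct value = 88, but claimed value = 138
Conclusion: Record 206 has the error.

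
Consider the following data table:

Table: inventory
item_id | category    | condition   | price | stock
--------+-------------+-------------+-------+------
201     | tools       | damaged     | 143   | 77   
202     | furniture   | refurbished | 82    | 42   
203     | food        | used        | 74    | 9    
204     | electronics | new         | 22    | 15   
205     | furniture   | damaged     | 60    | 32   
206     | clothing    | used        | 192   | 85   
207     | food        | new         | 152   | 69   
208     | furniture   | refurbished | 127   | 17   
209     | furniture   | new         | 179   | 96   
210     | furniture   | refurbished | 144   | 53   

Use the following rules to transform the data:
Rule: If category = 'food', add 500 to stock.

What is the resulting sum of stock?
1495

Step 1: Count records where category = 'food': 2
Step 2: Total bonus added: 2 × 500 = 1000
Step 3: Original sum of stock: 495
Step 4: Final sum = 495 + 1000 = 1495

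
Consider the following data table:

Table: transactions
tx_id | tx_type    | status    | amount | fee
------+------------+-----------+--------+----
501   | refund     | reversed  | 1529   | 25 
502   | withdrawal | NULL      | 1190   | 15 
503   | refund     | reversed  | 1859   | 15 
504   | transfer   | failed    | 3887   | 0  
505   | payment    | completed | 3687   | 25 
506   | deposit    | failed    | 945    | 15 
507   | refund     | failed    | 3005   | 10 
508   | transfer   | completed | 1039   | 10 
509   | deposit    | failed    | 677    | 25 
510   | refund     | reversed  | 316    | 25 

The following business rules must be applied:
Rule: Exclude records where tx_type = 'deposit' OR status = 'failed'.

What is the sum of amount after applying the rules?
9620

Step 1: Find records where tx_type = 'deposit' OR status = 'failed'
Step 2: 4 records match, summing to 8514
Step 3: Original sum: 18134
Step 4: Remaining sum = 18134 - 8514 = 9620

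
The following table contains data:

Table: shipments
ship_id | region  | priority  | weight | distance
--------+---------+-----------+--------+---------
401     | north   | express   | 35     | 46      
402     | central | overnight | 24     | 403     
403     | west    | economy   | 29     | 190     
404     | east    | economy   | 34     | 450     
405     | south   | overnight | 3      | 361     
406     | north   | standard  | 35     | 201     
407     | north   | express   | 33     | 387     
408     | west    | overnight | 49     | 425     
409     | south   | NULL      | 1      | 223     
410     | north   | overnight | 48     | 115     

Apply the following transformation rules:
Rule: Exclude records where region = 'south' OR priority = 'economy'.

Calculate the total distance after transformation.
1577

Step 1: Find records where region = 'south' OR priority = 'economy'
Step 2: 4 records match, summing to 1224
Step 3: Original sum: 2801
Step 4: Remaining sum = 2801 - 1224 = 1577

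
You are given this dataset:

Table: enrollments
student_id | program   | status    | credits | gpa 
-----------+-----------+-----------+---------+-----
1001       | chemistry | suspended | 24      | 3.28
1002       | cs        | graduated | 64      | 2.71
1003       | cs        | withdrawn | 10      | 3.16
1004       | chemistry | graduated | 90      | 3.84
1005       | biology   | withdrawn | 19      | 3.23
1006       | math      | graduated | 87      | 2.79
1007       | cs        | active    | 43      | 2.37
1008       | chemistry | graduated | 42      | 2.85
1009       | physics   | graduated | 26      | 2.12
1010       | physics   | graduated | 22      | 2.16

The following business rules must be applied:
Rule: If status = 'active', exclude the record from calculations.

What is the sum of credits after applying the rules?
384

Step 1: Identify records where status = 'active'
Step 2: The excluded records sum to 43
Step 3: Original total credits = 427
Step 4: Remaining total = 427 - 43 = 384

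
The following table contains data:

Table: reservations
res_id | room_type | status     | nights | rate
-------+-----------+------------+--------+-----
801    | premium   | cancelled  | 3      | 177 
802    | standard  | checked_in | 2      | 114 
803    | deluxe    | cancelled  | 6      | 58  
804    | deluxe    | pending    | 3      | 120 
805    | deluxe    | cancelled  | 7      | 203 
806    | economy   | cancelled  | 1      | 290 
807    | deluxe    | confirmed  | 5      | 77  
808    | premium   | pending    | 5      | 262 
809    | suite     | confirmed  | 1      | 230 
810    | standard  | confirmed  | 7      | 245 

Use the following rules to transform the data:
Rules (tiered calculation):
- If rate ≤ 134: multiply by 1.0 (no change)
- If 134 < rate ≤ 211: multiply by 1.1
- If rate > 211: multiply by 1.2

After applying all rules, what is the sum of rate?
2019.4

Step 1: Tier 1 (rate ≤ 134): 4 records, sum = 369 × 1.0 = 369.0
Step 2: Tier 2 (134 < rate ≤ 211): 2 records, sum = 380 × 1.1 = 418.0
Step 3: Tier 3 (rate > 211): 4 records, sum = 1027 × 1.2 = 1232.4
Step 4: Final sum = 369.0 + 418.0 + 1232.4 = 2019.4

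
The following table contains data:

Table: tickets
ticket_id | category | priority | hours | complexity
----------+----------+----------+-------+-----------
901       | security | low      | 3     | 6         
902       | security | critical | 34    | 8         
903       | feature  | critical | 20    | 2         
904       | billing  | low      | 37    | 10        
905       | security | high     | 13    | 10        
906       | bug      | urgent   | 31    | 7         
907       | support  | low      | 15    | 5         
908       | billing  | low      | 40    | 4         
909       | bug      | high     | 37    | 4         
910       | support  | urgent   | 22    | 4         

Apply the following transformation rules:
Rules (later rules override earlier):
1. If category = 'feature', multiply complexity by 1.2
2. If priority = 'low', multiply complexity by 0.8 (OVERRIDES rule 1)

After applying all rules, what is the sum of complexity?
55.4

Step 1: Rule 2 takes priority for records with priority = 'low'
  - 4 records: 25 × 0.8 = 20.0
Step 2: Rule 1 applies to remaining records with category = 'feature'
  - 1 records: 2 × 1.2 = 2.4
Step 3: Other records unchanged: 33
Step 4: Final sum = 20.0 + 2.4 + 33 = 55.4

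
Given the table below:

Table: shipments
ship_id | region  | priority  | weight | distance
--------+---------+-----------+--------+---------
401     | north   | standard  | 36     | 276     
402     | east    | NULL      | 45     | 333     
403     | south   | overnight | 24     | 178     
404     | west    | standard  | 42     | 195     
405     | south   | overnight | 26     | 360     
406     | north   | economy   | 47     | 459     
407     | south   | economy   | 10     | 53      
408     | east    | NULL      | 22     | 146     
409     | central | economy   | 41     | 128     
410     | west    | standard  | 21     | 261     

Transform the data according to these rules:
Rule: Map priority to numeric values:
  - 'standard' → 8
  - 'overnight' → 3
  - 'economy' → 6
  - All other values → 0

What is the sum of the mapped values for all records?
48

Step 1: Apply mapping to each record
Step 2: Count by status:
  'standard': 3 records × 8 = 24
  'overnight': 2 records × 3 = 6
  'economy': 3 records × 6 = 18
Step 3: Sum all mapped values = 48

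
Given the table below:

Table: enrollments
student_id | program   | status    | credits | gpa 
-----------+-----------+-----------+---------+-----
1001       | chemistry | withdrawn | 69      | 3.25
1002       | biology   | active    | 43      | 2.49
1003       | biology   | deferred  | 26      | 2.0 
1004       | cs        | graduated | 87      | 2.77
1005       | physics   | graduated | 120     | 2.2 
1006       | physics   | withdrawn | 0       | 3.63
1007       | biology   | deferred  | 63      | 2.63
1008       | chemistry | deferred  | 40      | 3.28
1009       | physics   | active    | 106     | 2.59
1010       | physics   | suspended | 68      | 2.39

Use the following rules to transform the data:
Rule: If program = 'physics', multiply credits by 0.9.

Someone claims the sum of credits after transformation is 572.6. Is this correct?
No, the correct result is 592.6.

Step 1: Calculate the correct sum after transformation
Step 2: Apply multiplier 0.9 to records where program = 'physics'
Step 3: Correct result = 592.6
Step 4: Claimed result = 572.6
Step 5: 592.6 ≠ 572.6
Conclusion: The claimed result is incorrect. The correct answer is 592.6.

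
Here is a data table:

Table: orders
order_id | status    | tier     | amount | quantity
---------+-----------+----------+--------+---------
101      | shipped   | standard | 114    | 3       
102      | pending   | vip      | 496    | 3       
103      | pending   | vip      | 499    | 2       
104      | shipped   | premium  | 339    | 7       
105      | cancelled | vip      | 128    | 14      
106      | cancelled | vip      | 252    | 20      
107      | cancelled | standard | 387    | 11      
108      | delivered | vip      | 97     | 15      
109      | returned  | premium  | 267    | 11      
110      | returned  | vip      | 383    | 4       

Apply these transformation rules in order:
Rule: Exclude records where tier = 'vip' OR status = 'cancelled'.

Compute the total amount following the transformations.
720

Step 1: Find records where tier = 'vip' OR status = 'cancelled'
Step 2: 7 records match, summing to 2242
Step 3: Original sum: 2962
Step 4: Remaining sum = 2962 - 2242 = 720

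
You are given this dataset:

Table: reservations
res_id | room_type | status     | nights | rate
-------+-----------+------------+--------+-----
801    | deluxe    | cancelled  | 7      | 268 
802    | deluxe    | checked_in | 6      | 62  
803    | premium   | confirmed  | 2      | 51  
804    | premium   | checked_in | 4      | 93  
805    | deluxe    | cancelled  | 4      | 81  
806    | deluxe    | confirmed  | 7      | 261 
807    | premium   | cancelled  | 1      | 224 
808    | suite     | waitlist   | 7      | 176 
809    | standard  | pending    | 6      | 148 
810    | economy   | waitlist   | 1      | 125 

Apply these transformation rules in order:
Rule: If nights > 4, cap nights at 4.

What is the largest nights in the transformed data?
4

Step 1: Original maximum nights = 7
Step 2: Apply cap at 4
Step 3: 5 records had nights > 4 and were capped
Step 4: Maximum after transformation = 4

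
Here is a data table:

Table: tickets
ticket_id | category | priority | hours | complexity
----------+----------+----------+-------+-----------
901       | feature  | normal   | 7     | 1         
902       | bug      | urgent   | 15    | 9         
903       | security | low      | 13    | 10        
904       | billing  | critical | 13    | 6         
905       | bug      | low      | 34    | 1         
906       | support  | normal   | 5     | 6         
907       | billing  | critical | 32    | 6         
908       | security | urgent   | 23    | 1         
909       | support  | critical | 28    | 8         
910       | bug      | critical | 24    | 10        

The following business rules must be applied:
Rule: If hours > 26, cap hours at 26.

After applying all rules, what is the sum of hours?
178

Step 1: 3 records have hours > 26
Step 2: These records originally summed to 94
Step 3: After capping: 3 × 26 = 78
Step 4: Unaffected records sum: 100
Step 5: Final sum = 78 + 100 = 178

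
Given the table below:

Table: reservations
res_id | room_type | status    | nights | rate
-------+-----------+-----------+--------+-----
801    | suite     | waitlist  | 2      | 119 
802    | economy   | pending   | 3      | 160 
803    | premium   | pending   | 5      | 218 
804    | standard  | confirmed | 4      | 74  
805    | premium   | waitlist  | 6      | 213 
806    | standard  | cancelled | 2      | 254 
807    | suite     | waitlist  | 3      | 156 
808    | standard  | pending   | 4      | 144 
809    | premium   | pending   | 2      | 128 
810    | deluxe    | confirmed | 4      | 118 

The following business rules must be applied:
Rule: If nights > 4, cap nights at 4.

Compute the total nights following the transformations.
32

Step 1: 2 records have nights > 4
Step 2: These records originally summed to 11
Step 3: After capping: 2 × 4 = 8
Step 4: Unaffected records sum: 24
Step 5: Final sum = 8 + 24 = 32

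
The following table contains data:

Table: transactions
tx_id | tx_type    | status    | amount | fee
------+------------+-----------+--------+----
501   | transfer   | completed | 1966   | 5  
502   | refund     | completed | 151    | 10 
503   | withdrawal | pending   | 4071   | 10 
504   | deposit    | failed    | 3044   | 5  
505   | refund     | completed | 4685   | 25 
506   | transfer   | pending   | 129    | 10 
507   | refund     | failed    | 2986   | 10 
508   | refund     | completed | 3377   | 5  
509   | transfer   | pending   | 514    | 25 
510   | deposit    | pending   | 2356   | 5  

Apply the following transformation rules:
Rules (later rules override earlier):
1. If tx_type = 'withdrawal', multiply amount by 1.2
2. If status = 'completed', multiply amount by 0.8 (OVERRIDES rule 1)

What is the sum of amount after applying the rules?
22057.4

Step 1: Rule 2 takes priority for records with status = 'completed'
  - 4 records: 10179 × 0.8 = 8143.2
Step 2: Rule 1 applies to remaining records with tx_type = 'withdrawal'
  - 1 records: 4071 × 1.2 = 4885.2
Step 3: Other records unchanged: 9029
Step 4: Final sum = 8143.2 + 4885.2 + 9029 = 22057.4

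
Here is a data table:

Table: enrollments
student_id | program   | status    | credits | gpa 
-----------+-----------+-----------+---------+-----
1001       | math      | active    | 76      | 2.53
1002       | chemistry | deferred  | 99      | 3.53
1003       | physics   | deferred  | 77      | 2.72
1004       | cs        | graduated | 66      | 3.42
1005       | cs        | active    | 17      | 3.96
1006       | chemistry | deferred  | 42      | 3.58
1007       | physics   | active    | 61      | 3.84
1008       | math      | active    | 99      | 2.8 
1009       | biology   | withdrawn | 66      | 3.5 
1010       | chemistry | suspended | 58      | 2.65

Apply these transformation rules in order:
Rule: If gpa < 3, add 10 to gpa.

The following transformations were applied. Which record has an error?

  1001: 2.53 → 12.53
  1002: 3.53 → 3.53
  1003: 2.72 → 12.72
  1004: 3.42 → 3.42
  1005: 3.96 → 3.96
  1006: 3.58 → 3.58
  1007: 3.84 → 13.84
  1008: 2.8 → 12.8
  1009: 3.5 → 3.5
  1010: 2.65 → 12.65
Record 1007 has an error. The correct transformed value should be 3.84, not 13.84.

Step 1: Check each record against the rule
Step 2: Record 1007 has gpa = 3.84
Step 3: Since 3.84 >= 3, the bonus should not have been applied
Step 4: Correct value = 3.84, but claimed value = 13.84
Conclusion: Record 1007 has the error.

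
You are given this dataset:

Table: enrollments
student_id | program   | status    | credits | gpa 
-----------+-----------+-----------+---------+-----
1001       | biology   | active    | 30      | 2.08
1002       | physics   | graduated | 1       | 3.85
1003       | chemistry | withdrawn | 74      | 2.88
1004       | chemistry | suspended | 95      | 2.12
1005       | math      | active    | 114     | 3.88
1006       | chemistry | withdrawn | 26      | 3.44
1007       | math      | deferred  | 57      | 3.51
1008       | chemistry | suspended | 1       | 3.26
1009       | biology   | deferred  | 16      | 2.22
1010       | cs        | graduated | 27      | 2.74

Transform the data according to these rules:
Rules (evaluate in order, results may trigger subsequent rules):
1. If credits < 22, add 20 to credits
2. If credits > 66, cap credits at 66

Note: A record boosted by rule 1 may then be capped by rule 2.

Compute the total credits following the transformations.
416

Step 1: Apply rule 1 to records with credits < 22
  - 3 records get bonus of 20
  - Of these, 0 records then exceed 66 and get capped
Step 2: Apply rule 2 to records with credits > 66
  - 3 records (original) are capped
Step 3: Calculate final sum = 416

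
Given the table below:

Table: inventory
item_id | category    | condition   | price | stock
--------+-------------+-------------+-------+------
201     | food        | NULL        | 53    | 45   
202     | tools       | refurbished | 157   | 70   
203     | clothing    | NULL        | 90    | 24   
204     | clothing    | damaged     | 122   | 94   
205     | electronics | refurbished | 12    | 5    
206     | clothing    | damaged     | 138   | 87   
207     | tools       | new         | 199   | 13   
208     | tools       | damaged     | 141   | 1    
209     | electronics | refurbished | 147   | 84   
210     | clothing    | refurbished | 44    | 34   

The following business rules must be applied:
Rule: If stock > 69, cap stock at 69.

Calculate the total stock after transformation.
398

Step 1: 4 records have stock > 69
Step 2: These records originally summed to 335
Step 3: After capping: 4 × 69 = 276
Step 4: Unaffected records sum: 122
Step 5: Final sum = 276 + 122 = 398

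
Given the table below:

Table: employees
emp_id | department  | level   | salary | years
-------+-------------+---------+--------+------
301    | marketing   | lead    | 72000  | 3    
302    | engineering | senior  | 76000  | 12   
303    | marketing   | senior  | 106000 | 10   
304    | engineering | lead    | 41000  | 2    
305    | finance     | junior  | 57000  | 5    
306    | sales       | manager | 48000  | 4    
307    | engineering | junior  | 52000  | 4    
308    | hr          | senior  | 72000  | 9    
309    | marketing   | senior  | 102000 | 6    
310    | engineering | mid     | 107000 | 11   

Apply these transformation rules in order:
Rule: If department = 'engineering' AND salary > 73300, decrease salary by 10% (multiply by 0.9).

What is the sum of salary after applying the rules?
714700.0

Step 1: Find records where department = 'engineering' AND salary > 73300
Step 2: 2 records match, summing to 183000
Step 3: After multiplier: 183000 × 0.9 = 164700.0
Step 4: Unaffected records sum: 550000
Step 5: Final sum = 164700.0 + 550000 = 714700.0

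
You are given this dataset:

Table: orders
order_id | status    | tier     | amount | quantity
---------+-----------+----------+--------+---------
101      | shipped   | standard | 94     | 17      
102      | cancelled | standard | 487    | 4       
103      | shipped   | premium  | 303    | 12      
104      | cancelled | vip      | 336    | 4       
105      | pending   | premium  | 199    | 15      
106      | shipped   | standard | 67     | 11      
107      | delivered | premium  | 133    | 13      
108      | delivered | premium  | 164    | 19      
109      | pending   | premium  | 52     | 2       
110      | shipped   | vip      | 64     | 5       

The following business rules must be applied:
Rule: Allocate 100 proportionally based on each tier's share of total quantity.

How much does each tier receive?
premium: 59.8, standard: 31.37, vip: 8.82

Step 1: Calculate total quantity = 102
Step 2: Calculate each tier's proportion:
  premium: 61/102 = 59.80% → 59.8
  standard: 32/102 = 31.37% → 31.37
  vip: 9/102 = 8.82% → 8.82
Step 3: Verify: sum of allocations ≈ 100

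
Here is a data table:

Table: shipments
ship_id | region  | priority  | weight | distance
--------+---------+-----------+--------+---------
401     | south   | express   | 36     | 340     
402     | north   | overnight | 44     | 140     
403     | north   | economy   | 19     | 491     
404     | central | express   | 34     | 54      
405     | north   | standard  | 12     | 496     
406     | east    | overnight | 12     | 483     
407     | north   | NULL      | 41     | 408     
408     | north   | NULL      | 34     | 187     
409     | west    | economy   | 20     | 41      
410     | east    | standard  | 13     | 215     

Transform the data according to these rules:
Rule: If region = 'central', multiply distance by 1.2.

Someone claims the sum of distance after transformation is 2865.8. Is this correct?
Yes, the result is correct.

Step 1: Calculate the correct sum after transformation
Step 2: Apply multiplier 1.2 to records where region = 'central'
Step 3: Correct result = 2865.8
Step 4: Claimed result = 2865.8
Step 5: 2865.8 = 2865.8 ✓
Conclusion: The claimed result is correct.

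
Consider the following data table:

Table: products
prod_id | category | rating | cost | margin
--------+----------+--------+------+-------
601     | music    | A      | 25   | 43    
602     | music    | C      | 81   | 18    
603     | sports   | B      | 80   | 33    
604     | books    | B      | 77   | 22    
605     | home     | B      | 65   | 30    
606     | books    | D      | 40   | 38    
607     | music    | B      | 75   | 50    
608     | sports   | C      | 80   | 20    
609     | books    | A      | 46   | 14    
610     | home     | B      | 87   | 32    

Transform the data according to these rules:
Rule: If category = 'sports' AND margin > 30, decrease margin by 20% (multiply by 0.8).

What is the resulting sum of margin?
293.4

Step 1: Find records where category = 'sports' AND margin > 30
Step 2: 1 records match, summing to 33
Step 3: After multiplier: 33 × 0.8 = 26.4
Step 4: Unaffected records sum: 267
Step 5: Final sum = 26.4 + 267 = 293.4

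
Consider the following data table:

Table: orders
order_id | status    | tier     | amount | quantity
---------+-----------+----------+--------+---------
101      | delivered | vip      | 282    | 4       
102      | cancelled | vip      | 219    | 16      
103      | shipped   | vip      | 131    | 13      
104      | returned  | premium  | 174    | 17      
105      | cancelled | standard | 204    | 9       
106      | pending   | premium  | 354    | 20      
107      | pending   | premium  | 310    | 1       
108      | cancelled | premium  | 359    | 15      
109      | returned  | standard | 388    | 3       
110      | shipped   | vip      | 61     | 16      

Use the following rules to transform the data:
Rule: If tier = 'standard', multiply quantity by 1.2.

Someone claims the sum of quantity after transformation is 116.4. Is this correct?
Yes, the result is correct.

Step 1: Calculate the correct sum after transformation
Step 2: Apply multiplier 1.2 to records where tier = 'standard'
Step 3: Correct result = 116.4
Step 4: Claimed result = 116.4
Step 5: 116.4 = 116.4 ✓
Conclusion: The claimed result is correct.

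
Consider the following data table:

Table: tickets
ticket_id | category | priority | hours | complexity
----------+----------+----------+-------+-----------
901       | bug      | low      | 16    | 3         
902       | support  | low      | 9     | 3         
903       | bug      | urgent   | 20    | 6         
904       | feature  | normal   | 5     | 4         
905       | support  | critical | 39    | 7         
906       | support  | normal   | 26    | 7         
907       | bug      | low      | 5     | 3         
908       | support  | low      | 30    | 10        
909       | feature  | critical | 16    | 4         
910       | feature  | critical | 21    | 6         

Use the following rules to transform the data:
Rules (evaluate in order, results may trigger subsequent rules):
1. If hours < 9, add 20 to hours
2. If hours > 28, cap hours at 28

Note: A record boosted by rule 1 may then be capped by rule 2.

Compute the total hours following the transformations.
214

Step 1: Apply rule 1 to records with hours < 9
  - 2 records get bonus of 20
  - Of these, 0 records then exceed 28 and get capped
Step 2: Apply rule 2 to records with hours > 28
  - 2 records (original) are capped
Step 3: Calculate final sum = 214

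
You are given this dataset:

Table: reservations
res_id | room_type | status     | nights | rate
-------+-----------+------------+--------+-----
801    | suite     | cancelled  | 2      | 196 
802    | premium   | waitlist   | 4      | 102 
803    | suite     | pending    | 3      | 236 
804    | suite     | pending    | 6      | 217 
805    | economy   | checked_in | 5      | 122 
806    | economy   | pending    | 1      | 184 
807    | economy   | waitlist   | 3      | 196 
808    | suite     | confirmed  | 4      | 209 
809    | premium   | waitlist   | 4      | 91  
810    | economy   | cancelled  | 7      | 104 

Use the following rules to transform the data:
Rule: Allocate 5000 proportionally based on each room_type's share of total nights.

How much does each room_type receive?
economy: 2051.28, premium: 1025.64, suite: 1923.08

Step 1: Calculate total nights = 39
Step 2: Calculate each room_type's proportion:
  economy: 16/39 = 41.03% → 2051.28
  premium: 8/39 = 20.51% → 1025.64
  suite: 15/39 = 38.46% → 1923.08
Step 3: Verify: sum of allocations ≈ 5000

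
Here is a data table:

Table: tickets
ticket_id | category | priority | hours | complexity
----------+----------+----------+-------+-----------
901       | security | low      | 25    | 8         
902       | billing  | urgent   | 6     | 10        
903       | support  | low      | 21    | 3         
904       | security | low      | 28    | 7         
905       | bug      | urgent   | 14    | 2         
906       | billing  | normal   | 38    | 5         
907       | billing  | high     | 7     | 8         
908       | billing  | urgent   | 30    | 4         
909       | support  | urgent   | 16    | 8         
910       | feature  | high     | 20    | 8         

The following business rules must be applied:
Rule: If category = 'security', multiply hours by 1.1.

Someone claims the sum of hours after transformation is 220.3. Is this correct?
No, the correct result is 210.3.

Step 1: Calculate the correct sum after transformation
Step 2: Apply multiplier 1.1 to records where category = 'security'
Step 3: Correct result = 210.3
Step 4: Claimed result = 220.3
Step 5: 210.3 ≠ 220.3
Conclusion: The claimed result is incorrect. The correct answer is 210.3.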